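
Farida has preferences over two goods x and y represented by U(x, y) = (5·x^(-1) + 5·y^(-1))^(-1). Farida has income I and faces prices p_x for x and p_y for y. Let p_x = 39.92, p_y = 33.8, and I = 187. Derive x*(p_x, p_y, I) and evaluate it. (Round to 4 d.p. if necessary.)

MU_x ∝ 5·x^(-2), MU_y ∝ 5·y^(-2), so MRS = (y/x)^(2) = p_x/p_y.
Hence y/x = (p_x/p_y)^(1/(2)), i.e. raised to the 0.5 power.
With the ratio pinned down, the budget gives x* = I/(p_x + p_y·(y/x)) and y* = (y/x)·x*.
Numerically y/x = 1.086768, so x* = 187/(39.92 + 33.8·1.086768) = 2.4396.

x* = 2.4396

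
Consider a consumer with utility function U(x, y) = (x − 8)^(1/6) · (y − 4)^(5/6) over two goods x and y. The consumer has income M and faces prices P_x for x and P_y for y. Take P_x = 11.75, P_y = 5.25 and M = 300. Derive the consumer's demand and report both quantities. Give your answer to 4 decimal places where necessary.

x* = 10.6241, y* = 33.3651

Substituting into the budget: x* = 8 + 1/6·(M − 8·P_x − 4·P_y)/P_x, and y* = 4 + 5/6·(…)/P_y.
Discretionary income = 300 − 8·11.75 − 4·5.25 = 185; x* = 8 + 1/6·185/11.75 = 10.6241; y* = 4 + 5/6·185/5.25 = 33.3651.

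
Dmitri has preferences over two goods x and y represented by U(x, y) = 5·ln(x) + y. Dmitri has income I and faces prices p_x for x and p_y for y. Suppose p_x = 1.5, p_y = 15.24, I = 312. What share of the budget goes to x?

share on x = 0.2442

MU_x = 5/x, MU_y = 1. Tangency: 5/x = p_x/p_y.
So x*(p_x,p_y) = 5·p_y/p_x, independent of income; and y* = (I − 5·p_y)/p_y.
At the given prices: x* = 5·15.24/1.5 = 50.8, and y* = 15.4724.
Expenditure on x: 1.5·50.8 = 76.2; share = 0.2442.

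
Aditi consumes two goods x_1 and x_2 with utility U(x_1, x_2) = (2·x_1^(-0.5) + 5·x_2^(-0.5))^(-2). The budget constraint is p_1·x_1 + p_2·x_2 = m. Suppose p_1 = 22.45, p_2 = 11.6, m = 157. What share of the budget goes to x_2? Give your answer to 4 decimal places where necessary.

share on x_2 = 0.5965

With the ratio pinned down, the budget gives x_1* = m/(p_1 + p_2·(x_2/x_1)) and x_2* = (x_2/x_1)·x_1*.
Numerically x_2/x_1 = 2.860656, so x_1* = 157/(22.45 + 11.6·2.860656) = 2.822 and x_2* = 2.860656·2.822 = 8.0729.
Expenditure on x_2: 11.6·8.0729 = 93.6453; share = 0.5965.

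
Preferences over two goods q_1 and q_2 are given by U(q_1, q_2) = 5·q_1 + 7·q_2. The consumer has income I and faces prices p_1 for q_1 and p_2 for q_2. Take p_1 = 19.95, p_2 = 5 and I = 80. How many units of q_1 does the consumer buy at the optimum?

q_1* = 0

Linear utility — the consumer picks whichever good has higher MU/price: 5/19.95 = 0.2506 vs 7/5 = 1.4.
q_2 gives more utility per dollar, so spend all income on q_2: q_2* = I/p_2, q_1* = 0.
Numerically: q_1* = 0, q_2* = 16.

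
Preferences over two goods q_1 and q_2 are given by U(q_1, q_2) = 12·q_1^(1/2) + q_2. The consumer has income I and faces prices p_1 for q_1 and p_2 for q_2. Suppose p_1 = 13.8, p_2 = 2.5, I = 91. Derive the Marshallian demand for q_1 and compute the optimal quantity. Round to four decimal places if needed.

q_1* = 1.1815

Set MRS = p_1/p_2: 6·q_1^(−1/2) = p_1/p_2.
Solve: √q_1 = 6·p_2/p_1, so q_1*(p_1,p_2) = (6·p_2/p_1)², and q_2* = (I − p_1·q_1*)/p_2.
Plugging in: q_1* = (6·2.5/13.8)² = 1.1815.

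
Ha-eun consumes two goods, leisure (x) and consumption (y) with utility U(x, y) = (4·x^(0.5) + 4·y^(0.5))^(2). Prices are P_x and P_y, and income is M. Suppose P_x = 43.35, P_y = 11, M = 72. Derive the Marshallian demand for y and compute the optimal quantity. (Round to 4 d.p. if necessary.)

MRS = MU_x/MU_y = (y/x)^(0.5). Set equal to P_x/P_y.
Hence y/x = (P_x/P_y)^(1/(0.5)), i.e. raised to the 2 power.
With the ratio pinned down, the budget gives x* = M/(P_x + P_y·(y/x)) and y* = (y/x)·x*.
Numerically y/x = 15.530764, so x* = 72/(43.35 + 11·15.530764) = 0.3362 and y* = 15.530764·0.3362 = 5.2207.

y* = 5.2207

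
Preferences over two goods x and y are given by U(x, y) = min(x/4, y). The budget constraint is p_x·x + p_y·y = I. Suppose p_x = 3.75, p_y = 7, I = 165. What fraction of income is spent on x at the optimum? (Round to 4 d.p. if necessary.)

Demand: x*(p_x,p_y,I) = 4·I/(4·p_x + p_y), y* = I/(4·p_x + p_y).
Here 4·3.75 + 7 = 22, giving x* = 30 and y* = 7.5.
Expenditure on x: 3.75·30 = 112.5; share = 0.6818.

share on x = 0.6818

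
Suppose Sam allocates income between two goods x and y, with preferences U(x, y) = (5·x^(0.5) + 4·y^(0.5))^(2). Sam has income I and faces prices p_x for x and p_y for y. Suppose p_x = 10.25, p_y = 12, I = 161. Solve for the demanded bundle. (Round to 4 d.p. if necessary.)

MRS = MU_x/MU_y = (5/4)·(y/x)^(0.5). Set equal to p_x/p_y.
Hence y/x = ((4/5)·p_x/p_y)^(1/(0.5)), i.e. raised to the 2 power.
With the ratio pinned down, the budget gives x* = I/(p_x + p_y·(y/x)) and y* = (y/x)·x*.
Numerically y/x = 0.466944, so x* = 161/(10.25 + 12·0.466944) = 10.1556 and y* = 0.466944·10.1556 = 4.7421.

x* = 10.1556, y* = 4.7421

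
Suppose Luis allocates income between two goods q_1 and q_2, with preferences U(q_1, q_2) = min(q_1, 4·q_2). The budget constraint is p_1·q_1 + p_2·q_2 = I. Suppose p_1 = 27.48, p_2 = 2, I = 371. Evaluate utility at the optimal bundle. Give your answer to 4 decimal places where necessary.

V = 13.2595

Leontief preferences: the optimum is at the kink where q_1/4 = q_2/1, i.e. q_2 = (1/4)·q_1.
Budget: p_1·q_1 + p_2·(1/4)·q_1 = I, so (4·p_1 + p_2)·q_1 = 4·I.
Demand: q_1*(p_1,p_2,I) = 4·I/(4·p_1 + p_2), q_2* = I/(4·p_1 + p_2).
Here 4·27.48 + 2 = 111.92, giving q_1* = 13.2595 and q_2* = 3.3149.
Utility at the optimum: U(13.2595, 3.3149) = 13.2595.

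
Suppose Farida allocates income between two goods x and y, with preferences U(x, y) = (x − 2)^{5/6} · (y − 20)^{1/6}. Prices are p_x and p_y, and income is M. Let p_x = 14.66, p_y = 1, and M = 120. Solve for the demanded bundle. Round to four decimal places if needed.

Let x' = x−2, y' = y−20. MRS = 5·y'/x' = p_x/p_y.
Substituting into the budget: x* = 2 + 5/6·(M − 2·p_x − 20·p_y)/p_x, and y* = 20 + 1/6·(…)/p_y.
Discretionary income = 120 − 2·14.66 − 20·1 = 70.68; x* = 2 + 5/6·70.68/14.66 = 6.0177; y* = 20 + 1/6·70.68/1 = 31.78.

x* = 6.0177, y* = 31.78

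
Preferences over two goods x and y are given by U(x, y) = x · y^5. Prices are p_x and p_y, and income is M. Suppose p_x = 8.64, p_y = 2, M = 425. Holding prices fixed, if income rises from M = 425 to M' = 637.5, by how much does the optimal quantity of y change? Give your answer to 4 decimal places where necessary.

MU_x/MU_y = (y)/(5·x); tangency sets this equal to p_x/p_y.
Rearranging, p_y·y = 5·p_x·x. Substituting into the budget gives p_x·x·(1 + 5) = M.
Demand: x*(p_x,p_y,M) = 1/6·M/p_x and y* = 5/6·M/p_y.
At p_x=8.64, p_y=2, M=425: y* = 5/6·425/2 = 177.0833.
At M' = 637.5: y* = 265.625. Change: 265.625 − 177.0833 = 88.5417.

Δy* = 88.5417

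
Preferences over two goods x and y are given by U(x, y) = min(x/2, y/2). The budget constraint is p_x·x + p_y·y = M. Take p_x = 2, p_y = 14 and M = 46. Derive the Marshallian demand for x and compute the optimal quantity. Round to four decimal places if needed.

x* = 2.875

Demand: x*(p_x,p_y,M) = 2·M/(2·p_x + 2·p_y), y* = 2·M/(2·p_x + 2·p_y).
Here 2·2 + 2·14 = 32, giving x* = 2.875.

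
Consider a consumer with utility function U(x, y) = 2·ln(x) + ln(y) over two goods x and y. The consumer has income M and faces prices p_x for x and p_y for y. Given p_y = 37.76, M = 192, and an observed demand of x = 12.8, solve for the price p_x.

The MRS is 2·y/x. Set MRS = p_x/p_y.
Rearranging, p_y·y = (1/2)·p_x·x. Substituting into the budget gives p_x·x·(1 + (1/2)) = M.
Demand: x*(p_x,p_y,M) = 2/3·M/p_x and y* = 1/3·M/p_y.
Set x* = 12.8 in the demand function and solve for p_x: p_x = 10.

p_x = 10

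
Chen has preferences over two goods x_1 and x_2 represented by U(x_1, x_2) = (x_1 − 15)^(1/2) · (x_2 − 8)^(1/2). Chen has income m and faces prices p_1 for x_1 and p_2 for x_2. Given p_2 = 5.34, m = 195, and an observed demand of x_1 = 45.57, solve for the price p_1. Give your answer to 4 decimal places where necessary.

p_1 = 2

Let x_1' = x_1−15, x_2' = x_2−8. MRS = x_2'/x_1' = p_1/p_2.
Substituting into the budget: x_1* = 15 + 0.5·(m − 15·p_1 − 8·p_2)/p_1, and x_2* = 8 + 0.5·(…)/p_2.
Set x_1* = 45.57 in the demand function and solve for p_1: p_1 = 2.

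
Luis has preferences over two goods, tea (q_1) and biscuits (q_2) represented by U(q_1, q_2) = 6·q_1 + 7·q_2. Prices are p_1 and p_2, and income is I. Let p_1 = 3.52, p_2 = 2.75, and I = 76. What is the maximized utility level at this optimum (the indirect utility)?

Linear utility — the consumer picks whichever good has higher MU/price: 6/3.52 = 1.7045 vs 7/2.75 = 2.5455.
q_2 gives more utility per dollar, so spend all income on q_2: q_2* = I/p_2, q_1* = 0.
Numerically: q_1* = 0, q_2* = 27.6364.
Utility at the optimum: U(0, 27.6364) = 193.4545.

V = 193.4545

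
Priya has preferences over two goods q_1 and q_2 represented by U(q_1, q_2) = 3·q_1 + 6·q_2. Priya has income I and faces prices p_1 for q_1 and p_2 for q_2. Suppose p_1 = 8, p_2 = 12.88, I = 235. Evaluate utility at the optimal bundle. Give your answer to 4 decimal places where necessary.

Perfect substitutes: compare marginal utility per dollar. 3/p_1 vs 6/p_2 → 0.375 vs 0.4658.
q_2 gives more utility per dollar, so spend all income on q_2: q_2* = I/p_2, q_1* = 0.
Numerically: q_1* = 0, q_2* = 18.2453.
Utility at the optimum: U(0, 18.2453) = 109.472.

V = 109.472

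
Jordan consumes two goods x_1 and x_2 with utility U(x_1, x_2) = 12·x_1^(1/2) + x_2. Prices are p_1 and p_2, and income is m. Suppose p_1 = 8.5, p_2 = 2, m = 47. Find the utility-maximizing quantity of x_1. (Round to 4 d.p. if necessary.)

Set MRS = p_1/p_2: 6·x_1^(−1/2) = p_1/p_2.
Thus x_1* = (6·p_2/p_1)² — independent of m — with the rest of income spent on x_2.
Plugging in: x_1* = (6·2/8.5)² = 1.9931.

x_1* = 1.9931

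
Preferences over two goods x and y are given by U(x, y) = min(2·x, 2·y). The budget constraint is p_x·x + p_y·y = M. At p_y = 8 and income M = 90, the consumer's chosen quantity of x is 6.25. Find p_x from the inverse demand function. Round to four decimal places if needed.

With perfect complements, no substitution: consume in ratio x:y = 2:2.
Budget: p_x·x + p_y·x = M, so (2·p_x + 2·p_y)·x = 2·M.
Demand: x*(p_x,p_y,M) = 2·M/(2·p_x + 2·p_y), y* = 2·M/(2·p_x + 2·p_y).
Set x* = 6.25 in the demand function and solve for p_x: p_x = 6.4.

p_x = 6.4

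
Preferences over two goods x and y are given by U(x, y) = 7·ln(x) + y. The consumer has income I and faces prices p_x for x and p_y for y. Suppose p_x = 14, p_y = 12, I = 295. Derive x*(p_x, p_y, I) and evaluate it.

x* = 6

Set MRS = p_x/p_y: (7/x)/1 = p_x/p_y.
So x*(p_x,p_y) = 7·p_y/p_x, independent of income; and y* = (I − 7·p_y)/p_y.
At the given prices: x* = 7·12/14 = 6.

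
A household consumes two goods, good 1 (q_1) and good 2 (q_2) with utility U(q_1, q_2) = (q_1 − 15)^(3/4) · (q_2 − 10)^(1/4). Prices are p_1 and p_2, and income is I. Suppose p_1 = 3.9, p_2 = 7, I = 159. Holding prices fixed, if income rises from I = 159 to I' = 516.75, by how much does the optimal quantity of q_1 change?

This is Cobb-Douglas in (q_1−15, q_2−10): tangency gives 0.75·p_2·(q_2−10) = 0.25·p_1·(q_1−15).
Substituting into the budget: q_1* = 15 + 0.75·(I − 15·p_1 − 10·p_2)/p_1, and q_2* = 10 + 0.25·(…)/p_2.
Discretionary income = 159 − 15·3.9 − 10·7 = 30.5; q_1* = 15 + 0.75·30.5/3.9 = 20.8654.
At I' = 516.75: q_1* = 89.6635. Change: 89.6635 − 20.8654 = 68.7981.

Δq_1* = 68.7981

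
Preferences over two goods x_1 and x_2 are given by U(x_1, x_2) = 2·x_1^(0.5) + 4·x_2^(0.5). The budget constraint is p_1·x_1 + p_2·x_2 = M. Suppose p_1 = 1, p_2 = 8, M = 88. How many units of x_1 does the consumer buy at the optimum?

MU_x_1 ∝ 2·x_1^(-0.5), MU_x_2 ∝ 4·x_2^(-0.5), so MRS = (1/2)·(x_2/x_1)^(0.5) = p_1/p_2.
Solve for the ratio: x_2/x_1 = [2·p_1/p_2]^(2).
With the ratio pinned down, the budget gives x_1* = M/(p_1 + p_2·(x_2/x_1)) and x_2* = (x_2/x_1)·x_1*.
Numerically x_2/x_1 = 0.0625, so x_1* = 88/(1 + 8·0.0625) = 58.6667.

x_1* = 58.6667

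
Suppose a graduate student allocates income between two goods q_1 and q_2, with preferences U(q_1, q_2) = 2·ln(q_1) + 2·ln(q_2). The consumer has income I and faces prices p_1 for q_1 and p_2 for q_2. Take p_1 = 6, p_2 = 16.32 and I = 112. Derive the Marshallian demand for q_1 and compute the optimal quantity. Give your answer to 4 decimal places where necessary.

q_1* = 9.3333

Tangency: MRS = q_2/q_1 = p_1/p_2.
So 2·p_2·q_2 = 2·p_1·q_1; combined with the budget, a share 0.5 of income goes to q_1.
Demand: q_1*(p_1,p_2,I) = 0.5·I/p_1 and q_2* = 0.5·I/p_2.
At p_1=6, p_2=16.32, I=112: q_1* = 0.5·112/6 = 9.3333.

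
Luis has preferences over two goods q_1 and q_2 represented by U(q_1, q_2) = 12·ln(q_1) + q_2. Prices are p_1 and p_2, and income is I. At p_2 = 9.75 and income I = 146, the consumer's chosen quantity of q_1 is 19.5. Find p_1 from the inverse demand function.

p_1 = 6

MU_q_1 = 12/q_1, MU_q_2 = 1. Tangency: 12/q_1 = p_1/p_2.
So q_1*(p_1,p_2) = 12·p_2/p_1, independent of income; and q_2* = (I − 12·p_2)/p_2.
Set q_1* = 19.5 in the demand function and solve for p_1: p_1 = 6.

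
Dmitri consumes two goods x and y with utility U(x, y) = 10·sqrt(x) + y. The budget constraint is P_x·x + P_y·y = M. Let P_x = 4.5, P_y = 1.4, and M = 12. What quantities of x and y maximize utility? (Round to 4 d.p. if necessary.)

Set MRS = P_x/P_y: 5·x^(−1/2) = P_x/P_y.
Thus x* = (5·P_y/P_x)² — independent of M — with the rest of income spent on y.
Plugging in: x* = (5·1.4/4.5)² = 2.4198, y* = 0.7937.

x* = 2.4198, y* = 0.7937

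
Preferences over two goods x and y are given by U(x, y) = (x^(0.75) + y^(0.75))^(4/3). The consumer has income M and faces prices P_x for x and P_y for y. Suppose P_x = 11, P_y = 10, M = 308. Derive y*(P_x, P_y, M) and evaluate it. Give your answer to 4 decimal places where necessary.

y* = 17.5868

MRS = MU_x/MU_y = (y/x)^(0.25). Set equal to P_x/P_y.
Hence y/x = (P_x/P_y)^(1/(0.25)), i.e. raised to the 4 power.
Substitute y = (y/x)·x into the budget: x* = M/(P_x + P_y·(y/x)).
Numerically y/x = 1.4641, so x* = 308/(11 + 10·1.4641) = 12.012 and y* = 1.4641·12.012 = 17.5868.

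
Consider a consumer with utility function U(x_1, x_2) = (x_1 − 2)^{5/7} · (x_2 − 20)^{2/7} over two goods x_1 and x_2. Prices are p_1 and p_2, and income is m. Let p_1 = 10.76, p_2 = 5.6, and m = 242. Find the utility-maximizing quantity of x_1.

x_1* = 9.2013

Let x_1' = x_1−2, x_2' = x_2−20. MRS = (5/2)·x_2'/x_1' = p_1/p_2.
After buying the subsistence bundle (2, 20), a share 5/7 of the remaining income goes to x_1: x_1* = 2 + 5/7·(m − 2p_1 − 20p_2)/p_1.
Discretionary income = 242 − 2·10.76 − 20·5.6 = 108.48; x_1* = 2 + 5/7·108.48/10.76 = 9.2013.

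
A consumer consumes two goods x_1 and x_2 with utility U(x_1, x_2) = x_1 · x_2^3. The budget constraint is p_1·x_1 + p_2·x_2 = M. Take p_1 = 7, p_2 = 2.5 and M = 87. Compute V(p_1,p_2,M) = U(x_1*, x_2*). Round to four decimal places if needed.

V = 55243.6981

Tangency: MRS = (1/3)·x_2/x_1 = p_1/p_2.
So p_2·x_2 = 3·p_1·x_1; combined with the budget, a share 0.25 of income goes to x_1.
Demand: x_1*(p_1,p_2,M) = 0.25·M/p_1 and x_2* = 0.75·M/p_2.
At p_1=7, p_2=2.5, M=87: x_1* = 0.25·87/7 = 3.1071, x_2* = 26.1.
Utility at the optimum: U(3.1071, 26.1) = 55243.6981.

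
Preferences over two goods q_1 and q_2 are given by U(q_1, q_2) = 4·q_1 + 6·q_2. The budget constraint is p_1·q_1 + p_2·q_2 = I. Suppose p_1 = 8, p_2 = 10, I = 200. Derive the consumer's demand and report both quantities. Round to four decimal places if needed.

q_1* = 0, q_2* = 20

Perfect substitutes: compare marginal utility per dollar. 4/p_1 vs 6/p_2 → 0.5 vs 0.6.
q_2 gives more utility per dollar, so spend all income on q_2: q_2* = I/p_2, q_1* = 0.
Numerically: q_1* = 0, q_2* = 20.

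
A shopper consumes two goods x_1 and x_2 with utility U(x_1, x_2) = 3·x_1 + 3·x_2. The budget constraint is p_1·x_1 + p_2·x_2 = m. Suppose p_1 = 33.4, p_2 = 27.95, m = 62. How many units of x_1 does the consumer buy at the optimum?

x_2 gives more utility per dollar, so spend all income on x_2: x_2* = m/p_2, x_1* = 0.
Numerically: x_1* = 0, x_2* = 2.2182.

x_1* = 0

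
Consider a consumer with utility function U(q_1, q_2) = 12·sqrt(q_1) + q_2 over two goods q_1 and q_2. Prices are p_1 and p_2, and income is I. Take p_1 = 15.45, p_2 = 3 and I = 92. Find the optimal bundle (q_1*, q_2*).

MU_q_1 = 6/√q_1, MU_q_2 = 1. Tangency: 6/√q_1 = p_1/p_2.
Solve: √q_1 = 6·p_2/p_1, so q_1*(p_1,p_2) = (6·p_2/p_1)², and q_2* = (I − p_1·q_1*)/p_2.
Plugging in: q_1* = (6·3/15.45)² = 1.3573, q_2* = 23.6764.

q_1* = 1.3573, q_2* = 23.6764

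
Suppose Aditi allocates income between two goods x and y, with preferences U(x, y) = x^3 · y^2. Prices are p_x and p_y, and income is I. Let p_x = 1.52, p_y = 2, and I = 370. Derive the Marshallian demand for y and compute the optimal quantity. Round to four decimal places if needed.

y* = 74

Tangency: MRS = (3/2)·y/x = p_x/p_y.
So 3·p_y·y = 2·p_x·x; combined with the budget, a share 0.6 of income goes to x.
Demand: x*(p_x,p_y,I) = 0.6·I/p_x and y* = 0.4·I/p_y.
At p_x=1.52, p_y=2, I=370: y* = 0.4·370/2 = 74.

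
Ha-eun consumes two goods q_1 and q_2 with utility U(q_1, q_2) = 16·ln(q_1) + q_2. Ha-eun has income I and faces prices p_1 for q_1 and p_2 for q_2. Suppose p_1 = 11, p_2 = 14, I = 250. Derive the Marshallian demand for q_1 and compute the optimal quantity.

Set MRS = p_1/p_2: (16/q_1)/1 = p_1/p_2.
So q_1*(p_1,p_2) = 16·p_2/p_1, independent of income; and q_2* = (I − 16·p_2)/p_2.
At the given prices: q_1* = 16·14/11 = 20.3636.

q_1* = 20.3636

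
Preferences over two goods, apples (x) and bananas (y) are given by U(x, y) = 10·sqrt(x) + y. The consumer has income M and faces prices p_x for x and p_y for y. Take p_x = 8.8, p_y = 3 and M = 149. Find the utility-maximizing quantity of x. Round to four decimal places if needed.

x* = 2.9055

Solve: √x = 5·p_y/p_x, so x*(p_x,p_y) = (5·p_y/p_x)², and y* = (M − p_x·x*)/p_y.
Plugging in: x* = (5·3/8.8)² = 2.9055.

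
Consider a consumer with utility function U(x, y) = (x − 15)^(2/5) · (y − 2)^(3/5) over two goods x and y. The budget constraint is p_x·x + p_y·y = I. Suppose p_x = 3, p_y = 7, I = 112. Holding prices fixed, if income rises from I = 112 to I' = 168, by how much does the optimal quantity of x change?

Δx* = 7.4667

Let x' = x−15, y' = y−2. MRS = (2/3)·y'/x' = p_x/p_y.
Substituting into the budget: x* = 15 + 0.4·(I − 15·p_x − 2·p_y)/p_x, and y* = 2 + 0.6·(…)/p_y.
Discretionary income = 112 − 15·3 − 2·7 = 53; x* = 15 + 0.4·53/3 = 22.0667.
At I' = 168: x* = 29.5333. Change: 29.5333 − 22.0667 = 7.4667.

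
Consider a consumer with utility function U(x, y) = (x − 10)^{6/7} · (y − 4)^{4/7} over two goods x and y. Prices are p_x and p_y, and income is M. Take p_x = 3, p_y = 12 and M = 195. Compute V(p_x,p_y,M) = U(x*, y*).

V = 32.4612

This is Cobb-Douglas in (x−10, y−4): tangency gives 6/7·p_y·(y−4) = 4/7·p_x·(x−10).
Substituting into the budget: x* = 10 + 0.6·(M − 10·p_x − 4·p_y)/p_x, and y* = 4 + 0.4·(…)/p_y.
Discretionary income = 195 − 10·3 − 4·12 = 117; x* = 10 + 0.6·117/3 = 33.4; y* = 4 + 0.4·117/12 = 7.9.
Utility at the optimum: U(33.4, 7.9) = 32.4612.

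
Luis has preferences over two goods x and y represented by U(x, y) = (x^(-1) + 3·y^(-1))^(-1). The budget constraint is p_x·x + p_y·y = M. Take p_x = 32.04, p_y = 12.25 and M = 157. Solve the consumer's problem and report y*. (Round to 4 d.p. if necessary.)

From the CES first-order condition, (1/3)·(y/x)^(2) = p_x/p_y.
Hence y/x = (3·p_x/p_y)^(1/(2)), i.e. raised to the 0.5 power.
With the ratio pinned down, the budget gives x* = M/(p_x + p_y·(y/x)) and y* = (y/x)·x*.
Numerically y/x = 2.801166, so x* = 157/(32.04 + 12.25·2.801166) = 2.3661 and y* = 2.801166·2.3661 = 6.6278.

y* = 6.6278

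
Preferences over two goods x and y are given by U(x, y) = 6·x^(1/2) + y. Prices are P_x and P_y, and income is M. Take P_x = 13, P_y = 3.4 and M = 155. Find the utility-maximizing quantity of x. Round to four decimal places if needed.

Utility is quasi-linear in y; the FOC for x is 3/√x = P_x/P_y.
Thus x* = (3·P_y/P_x)² — independent of M — with the rest of income spent on y.
Plugging in: x* = (3·3.4/13)² = 0.6156.

x* = 0.6156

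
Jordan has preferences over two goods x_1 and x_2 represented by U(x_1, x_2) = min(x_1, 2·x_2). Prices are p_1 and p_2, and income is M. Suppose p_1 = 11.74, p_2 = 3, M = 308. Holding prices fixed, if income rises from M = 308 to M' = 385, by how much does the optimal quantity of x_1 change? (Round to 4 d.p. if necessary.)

With perfect complements, no substitution: consume in ratio x_1:x_2 = 2:1.
Budget: p_1·x_1 + p_2·(1/2)·x_1 = M, so (2·p_1 + p_2)·x_1 = 2·M.
Demand: x_1*(p_1,p_2,M) = 2·M/(2·p_1 + p_2), x_2* = M/(2·p_1 + p_2).
Here 2·11.74 + 3 = 26.48, giving x_1* = 23.2628.
At M' = 385: x_1* = 29.0785. Change: 29.0785 − 23.2628 = 5.8157.

Δx_1* = 5.8157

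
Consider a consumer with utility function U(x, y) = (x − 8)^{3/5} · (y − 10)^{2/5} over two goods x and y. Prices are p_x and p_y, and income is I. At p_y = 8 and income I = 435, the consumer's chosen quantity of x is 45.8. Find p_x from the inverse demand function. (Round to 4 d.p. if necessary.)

p_x = 5

MRS = (3/2)·(y−10)/(x−8). Tangency with p_x/p_y gives y−10 = (2/3)·(p_x/p_y)·(x−8).
After buying the subsistence bundle (8, 10), a share 0.6 of the remaining income goes to x: x* = 8 + 0.6·(I − 8p_x − 10p_y)/p_x.
Set x* = 45.8 in the demand function and solve for p_x: p_x = 5.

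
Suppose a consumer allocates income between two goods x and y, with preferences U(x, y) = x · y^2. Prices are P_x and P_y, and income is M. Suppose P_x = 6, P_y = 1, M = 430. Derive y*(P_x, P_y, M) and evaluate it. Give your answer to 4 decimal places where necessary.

y* = 286.6667

MU_x/MU_y = (y)/(2·x); tangency sets this equal to P_x/P_y.
Rearranging, P_y·y = 2·P_x·x. Substituting into the budget gives P_x·x·(1 + 2) = M.
Demand: x*(P_x,P_y,M) = 1/3·M/P_x and y* = 2/3·M/P_y.
At P_x=6, P_y=1, M=430: y* = 2/3·430/1 = 286.6667.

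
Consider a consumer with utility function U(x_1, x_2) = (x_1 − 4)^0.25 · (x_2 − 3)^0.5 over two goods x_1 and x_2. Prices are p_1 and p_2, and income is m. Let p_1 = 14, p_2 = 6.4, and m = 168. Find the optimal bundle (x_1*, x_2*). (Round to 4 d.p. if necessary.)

Let x_1' = x_1−4, x_2' = x_2−3. MRS = (1/2)·x_2'/x_1' = p_1/p_2.
After buying the subsistence bundle (4, 3), a share 1/3 of the remaining income goes to x_1: x_1* = 4 + 1/3·(m − 4p_1 − 3p_2)/p_1.
Discretionary income = 168 − 4·14 − 3·6.4 = 92.8; x_1* = 4 + 1/3·92.8/14 = 6.2095; x_2* = 3 + 2/3·92.8/6.4 = 12.6667.

x_1* = 6.2095, x_2* = 12.6667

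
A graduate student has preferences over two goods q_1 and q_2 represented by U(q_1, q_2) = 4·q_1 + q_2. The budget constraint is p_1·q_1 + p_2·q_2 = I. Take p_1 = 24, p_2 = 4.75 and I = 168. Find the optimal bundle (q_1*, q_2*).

q_1* = 0, q_2* = 35.3684

q_2 gives more utility per dollar, so spend all income on q_2: q_2* = I/p_2, q_1* = 0.
Numerically: q_1* = 0, q_2* = 35.3684.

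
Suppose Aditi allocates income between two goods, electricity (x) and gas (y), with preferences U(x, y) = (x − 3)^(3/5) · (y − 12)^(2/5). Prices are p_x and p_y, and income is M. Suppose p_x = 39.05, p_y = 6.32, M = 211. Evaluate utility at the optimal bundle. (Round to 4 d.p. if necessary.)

V = 0.4875

MRS = (3/2)·(y−12)/(x−3). Tangency with p_x/p_y gives y−12 = (2/3)·(p_x/p_y)·(x−3).
After buying the subsistence bundle (3, 12), a share 0.6 of the remaining income goes to x: x* = 3 + 0.6·(M − 3p_x − 12p_y)/p_x.
Discretionary income = 211 − 3·39.05 − 12·6.32 = 18.01; x* = 3 + 0.6·18.01/39.05 = 3.2767; y* = 12 + 0.4·18.01/6.32 = 13.1399.
Utility at the optimum: U(3.2767, 13.1399) = 0.4875.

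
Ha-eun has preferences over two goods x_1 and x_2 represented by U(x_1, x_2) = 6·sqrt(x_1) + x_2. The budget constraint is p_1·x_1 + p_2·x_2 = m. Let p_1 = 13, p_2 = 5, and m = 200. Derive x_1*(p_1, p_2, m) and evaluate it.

Utility is quasi-linear in x_2; the FOC for x_1 is 3/√x_1 = p_1/p_2.
Solve: √x_1 = 3·p_2/p_1, so x_1*(p_1,p_2) = (3·p_2/p_1)², and x_2* = (m − p_1·x_1*)/p_2.
Plugging in: x_1* = (3·5/13)² = 1.3314.

x_1* = 1.3314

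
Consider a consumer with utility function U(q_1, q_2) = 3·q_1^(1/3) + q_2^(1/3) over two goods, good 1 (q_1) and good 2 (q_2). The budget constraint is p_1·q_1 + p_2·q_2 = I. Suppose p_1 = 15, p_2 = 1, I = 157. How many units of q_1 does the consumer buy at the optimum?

q_1* = 5.9969

With the ratio pinned down, the budget gives q_1* = I/(p_1 + p_2·(q_2/q_1)) and q_2* = (q_2/q_1)·q_1*.
Numerically q_2/q_1 = 11.18034, so q_1* = 157/(15 + 1·11.18034) = 5.9969.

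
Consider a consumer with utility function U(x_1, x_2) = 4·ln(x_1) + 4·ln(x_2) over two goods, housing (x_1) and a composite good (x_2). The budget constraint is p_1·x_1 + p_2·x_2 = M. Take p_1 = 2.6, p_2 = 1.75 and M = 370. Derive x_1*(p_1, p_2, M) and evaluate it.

x_1* = 71.1538

Tangency: MRS = x_2/x_1 = p_1/p_2.
So 4·p_2·x_2 = 4·p_1·x_1; combined with the budget, a share 0.5 of income goes to x_1.
Demand: x_1*(p_1,p_2,M) = 0.5·M/p_1 and x_2* = 0.5·M/p_2.
At p_1=2.6, p_2=1.75, M=370: x_1* = 0.5·370/2.6 = 71.1538.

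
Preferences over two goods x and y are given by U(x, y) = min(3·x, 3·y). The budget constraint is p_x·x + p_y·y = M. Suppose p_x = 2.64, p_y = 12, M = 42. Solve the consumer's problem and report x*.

x* = 2.8689

Leontief preferences: the optimum is at the kink where x/3 = y/3, i.e. y = x.
Budget: p_x·x + p_y·x = M, so (3·p_x + 3·p_y)·x = 3·M.
Demand: x*(p_x,p_y,M) = 3·M/(3·p_x + 3·p_y), y* = 3·M/(3·p_x + 3·p_y).
Here 3·2.64 + 3·12 = 43.92, giving x* = 2.8689.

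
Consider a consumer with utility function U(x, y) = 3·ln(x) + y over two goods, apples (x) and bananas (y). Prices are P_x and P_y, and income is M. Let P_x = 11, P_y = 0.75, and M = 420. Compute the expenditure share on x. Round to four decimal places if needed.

share on x = 0.0054

MU_x = 3/x, MU_y = 1. Tangency: 3/x = P_x/P_y.
So x*(P_x,P_y) = 3·P_y/P_x, independent of income; and y* = (M − 3·P_y)/P_y.
At the given prices: x* = 3·0.75/11 = 0.2045, and y* = 557.
Expenditure on x: 11·0.2045 = 2.25; share = 0.0054.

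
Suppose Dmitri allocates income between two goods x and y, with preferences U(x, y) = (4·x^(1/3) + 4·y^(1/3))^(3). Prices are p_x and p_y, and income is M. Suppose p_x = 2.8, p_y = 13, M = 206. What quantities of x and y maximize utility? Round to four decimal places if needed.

x* = 50.2504, y* = 5.023

MRS = MU_x/MU_y = (y/x)^(2/3). Set equal to p_x/p_y.
Hence y/x = (p_x/p_y)^(1/(2/3)), i.e. raised to the 1.5 power.
Substitute y = (y/x)·x into the budget: x* = M/(p_x + p_y·(y/x)).
Numerically y/x = 0.099959, so x* = 206/(2.8 + 13·0.099959) = 50.2504 and y* = 0.099959·50.2504 = 5.023.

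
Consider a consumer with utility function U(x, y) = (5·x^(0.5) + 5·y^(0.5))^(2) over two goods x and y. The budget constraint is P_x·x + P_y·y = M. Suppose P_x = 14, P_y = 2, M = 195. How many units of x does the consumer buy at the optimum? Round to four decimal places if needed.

MU_x ∝ 5·x^(-0.5), MU_y ∝ 5·y^(-0.5), so MRS = (y/x)^(0.5) = P_x/P_y.
Solve for the ratio: y/x = [P_x/P_y]^(2).
Substitute y = (y/x)·x into the budget: x* = M/(P_x + P_y·(y/x)).
Numerically y/x = 49, so x* = 195/(14 + 2·49) = 1.7411.

x* = 1.7411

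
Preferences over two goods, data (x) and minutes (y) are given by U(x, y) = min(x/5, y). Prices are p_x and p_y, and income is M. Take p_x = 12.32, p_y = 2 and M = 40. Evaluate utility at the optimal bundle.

V = 0.6289

With perfect complements, no substitution: consume in ratio x:y = 5:1.
Budget: p_x·x + p_y·(1/5)·x = M, so (5·p_x + p_y)·x = 5·M.
Demand: x*(p_x,p_y,M) = 5·M/(5·p_x + p_y), y* = M/(5·p_x + p_y).
Here 5·12.32 + 2 = 63.6, giving x* = 3.1447 and y* = 0.6289.
Utility at the optimum: U(3.1447, 0.6289) = 0.6289.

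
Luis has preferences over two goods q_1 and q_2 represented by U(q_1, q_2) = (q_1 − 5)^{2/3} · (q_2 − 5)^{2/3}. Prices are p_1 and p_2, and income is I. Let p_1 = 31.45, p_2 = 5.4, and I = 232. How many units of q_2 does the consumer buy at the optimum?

q_2* = 9.4213

This is Cobb-Douglas in (q_1−5, q_2−5): tangency gives 2/3·p_2·(q_2−5) = 2/3·p_1·(q_1−5).
After buying the subsistence bundle (5, 5), a share 0.5 of the remaining income goes to q_1: q_1* = 5 + 0.5·(I − 5p_1 − 5p_2)/p_1.
Discretionary income = 232 − 5·31.45 − 5·5.4 = 47.75; q_2* = 5 + 0.5·47.75/5.4 = 9.4213.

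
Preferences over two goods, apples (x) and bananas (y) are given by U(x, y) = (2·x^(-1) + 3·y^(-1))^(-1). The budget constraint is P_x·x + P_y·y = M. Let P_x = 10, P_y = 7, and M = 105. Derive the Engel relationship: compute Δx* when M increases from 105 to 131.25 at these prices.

From the CES first-order condition, (2/3)·(y/x)^(2) = P_x/P_y.
Hence y/x = ((3/2)·P_x/P_y)^(1/(2)), i.e. raised to the 0.5 power.
Substitute y = (y/x)·x into the budget: x* = M/(P_x + P_y·(y/x)).
Numerically y/x = 1.46385, so x* = 105/(10 + 7·1.46385) = 5.186.
At M' = 131.25: x* = 6.4825. Change: 6.4825 − 5.186 = 1.2965.

Δx* = 1.2965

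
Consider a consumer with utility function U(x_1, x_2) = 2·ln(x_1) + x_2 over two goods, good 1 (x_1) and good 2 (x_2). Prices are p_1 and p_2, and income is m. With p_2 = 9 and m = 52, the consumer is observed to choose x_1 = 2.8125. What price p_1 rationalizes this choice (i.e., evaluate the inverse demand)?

p_1 = 6.4

MU_x_1 = 2/x_1, MU_x_2 = 1. Tangency: 2/x_1 = p_1/p_2.
So x_1*(p_1,p_2) = 2·p_2/p_1, independent of income; and x_2* = (m − 2·p_2)/p_2.
Set x_1* = 2.8125 in the demand function and solve for p_1: p_1 = 6.4.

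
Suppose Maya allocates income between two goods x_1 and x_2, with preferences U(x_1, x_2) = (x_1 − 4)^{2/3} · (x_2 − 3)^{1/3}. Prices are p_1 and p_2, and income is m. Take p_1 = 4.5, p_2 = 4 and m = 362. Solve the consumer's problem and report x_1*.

This is Cobb-Douglas in (x_1−4, x_2−3): tangency gives 2/3·p_2·(x_2−3) = 1/3·p_1·(x_1−4).
After buying the subsistence bundle (4, 3), a share 2/3 of the remaining income goes to x_1: x_1* = 4 + 2/3·(m − 4p_1 − 3p_2)/p_1.
Discretionary income = 362 − 4·4.5 − 3·4 = 332; x_1* = 4 + 2/3·332/4.5 = 53.1852.

x_1* = 53.1852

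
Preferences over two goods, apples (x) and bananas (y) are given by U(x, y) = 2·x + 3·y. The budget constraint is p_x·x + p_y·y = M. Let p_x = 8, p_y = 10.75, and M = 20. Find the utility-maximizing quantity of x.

Perfect substitutes: compare marginal utility per dollar. 2/p_x vs 3/p_y → 0.25 vs 0.2791.
y gives more utility per dollar, so spend all income on y: y* = M/p_y, x* = 0.
Numerically: x* = 0, y* = 1.8605.

x* = 0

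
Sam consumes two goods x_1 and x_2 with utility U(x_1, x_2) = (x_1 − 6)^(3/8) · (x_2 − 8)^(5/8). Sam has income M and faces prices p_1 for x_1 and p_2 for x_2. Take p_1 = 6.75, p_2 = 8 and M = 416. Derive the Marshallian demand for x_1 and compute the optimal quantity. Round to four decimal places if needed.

x_1* = 23.3056

MRS = (3/5)·(x_2−8)/(x_1−6). Tangency with p_1/p_2 gives x_2−8 = (5/3)·(p_1/p_2)·(x_1−6).
After buying the subsistence bundle (6, 8), a share 0.375 of the remaining income goes to x_1: x_1* = 6 + 0.375·(M − 6p_1 − 8p_2)/p_1.
Discretionary income = 416 − 6·6.75 − 8·8 = 311.5; x_1* = 6 + 0.375·311.5/6.75 = 23.3056.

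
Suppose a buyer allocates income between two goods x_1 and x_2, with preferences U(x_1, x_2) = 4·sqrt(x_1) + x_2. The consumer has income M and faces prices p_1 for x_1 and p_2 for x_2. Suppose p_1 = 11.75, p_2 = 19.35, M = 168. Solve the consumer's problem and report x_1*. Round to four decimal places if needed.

x_1* = 10.8479

MU_x_1 = 2/√x_1, MU_x_2 = 1. Tangency: 2/√x_1 = p_1/p_2.
Thus x_1* = (2·p_2/p_1)² — independent of M — with the rest of income spent on x_2.
Plugging in: x_1* = (2·19.35/11.75)² = 10.8479.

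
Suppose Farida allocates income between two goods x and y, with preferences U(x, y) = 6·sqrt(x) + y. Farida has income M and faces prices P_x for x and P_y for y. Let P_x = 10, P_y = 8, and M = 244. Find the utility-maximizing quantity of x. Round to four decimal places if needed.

x* = 5.76

MU_x = 3/√x, MU_y = 1. Tangency: 3/√x = P_x/P_y.
Thus x* = (3·P_y/P_x)² — independent of M — with the rest of income spent on y.
Plugging in: x* = (3·8/10)² = 5.76.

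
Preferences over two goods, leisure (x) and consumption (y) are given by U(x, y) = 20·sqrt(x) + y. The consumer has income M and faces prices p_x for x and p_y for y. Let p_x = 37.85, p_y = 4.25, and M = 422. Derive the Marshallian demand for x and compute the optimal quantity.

Utility is quasi-linear in y; the FOC for x is 10/√x = p_x/p_y.
Solve: √x = 10·p_y/p_x, so x*(p_x,p_y) = (10·p_y/p_x)², and y* = (M − p_x·x*)/p_y.
Plugging in: x* = (10·4.25/37.85)² = 1.2608.

x* = 1.2608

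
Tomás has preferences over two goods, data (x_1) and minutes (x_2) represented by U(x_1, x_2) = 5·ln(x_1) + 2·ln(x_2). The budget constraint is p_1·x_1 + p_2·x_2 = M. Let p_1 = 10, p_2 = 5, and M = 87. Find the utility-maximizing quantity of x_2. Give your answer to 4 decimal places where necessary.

Tangency: MRS = (5/2)·x_2/x_1 = p_1/p_2.
Rearranging, p_2·x_2 = (2/5)·p_1·x_1. Substituting into the budget gives p_1·x_1·(1 + (2/5)) = M.
Demand: x_1*(p_1,p_2,M) = 5/7·M/p_1 and x_2* = 2/7·M/p_2.
At p_1=10, p_2=5, M=87: x_2* = 2/7·87/5 = 4.9714.

x_2* = 4.9714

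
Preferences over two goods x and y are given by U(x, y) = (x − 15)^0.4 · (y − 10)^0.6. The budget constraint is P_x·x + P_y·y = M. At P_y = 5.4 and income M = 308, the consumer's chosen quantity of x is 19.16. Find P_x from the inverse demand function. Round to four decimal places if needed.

MRS = (2/3)·(y−10)/(x−15). Tangency with P_x/P_y gives y−10 = (3/2)·(P_x/P_y)·(x−15).
After buying the subsistence bundle (15, 10), a share 0.4 of the remaining income goes to x: x* = 15 + 0.4·(M − 15P_x − 10P_y)/P_x.
Set x* = 19.16 in the demand function and solve for P_x: P_x = 10.

P_x = 10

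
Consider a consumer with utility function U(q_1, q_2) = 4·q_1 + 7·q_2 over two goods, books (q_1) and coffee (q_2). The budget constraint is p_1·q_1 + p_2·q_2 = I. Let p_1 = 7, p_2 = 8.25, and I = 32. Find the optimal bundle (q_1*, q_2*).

q_1* = 0, q_2* = 3.8788

Linear utility — the consumer picks whichever good has higher MU/price: 4/7 = 0.5714 vs 7/8.25 = 0.8485.
q_2 gives more utility per dollar, so spend all income on q_2: q_2* = I/p_2, q_1* = 0.
Numerically: q_1* = 0, q_2* = 3.8788.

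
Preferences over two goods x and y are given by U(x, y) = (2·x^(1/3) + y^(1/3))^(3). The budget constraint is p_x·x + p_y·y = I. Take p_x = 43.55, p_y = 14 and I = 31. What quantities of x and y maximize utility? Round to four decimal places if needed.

MRS = MU_x/MU_y = 2·(y/x)^(2/3). Set equal to p_x/p_y.
Solve for the ratio: y/x = [(1/2)·p_x/p_y]^(1.5).
Substitute y = (y/x)·x into the budget: x* = I/(p_x + p_y·(y/x)).
Numerically y/x = 1.939747, so x* = 31/(43.55 + 14·1.939747) = 0.4384 and y* = 1.939747·0.4384 = 0.8504.

x* = 0.4384, y* = 0.8504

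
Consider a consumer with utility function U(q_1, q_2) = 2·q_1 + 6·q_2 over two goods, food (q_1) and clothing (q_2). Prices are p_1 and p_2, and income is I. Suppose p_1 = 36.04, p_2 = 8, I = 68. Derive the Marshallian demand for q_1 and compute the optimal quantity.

Perfect substitutes: compare marginal utility per dollar. 2/p_1 vs 6/p_2 → 0.0555 vs 0.75.
q_2 gives more utility per dollar, so spend all income on q_2: q_2* = I/p_2, q_1* = 0.
Numerically: q_1* = 0, q_2* = 8.5.

q_1* = 0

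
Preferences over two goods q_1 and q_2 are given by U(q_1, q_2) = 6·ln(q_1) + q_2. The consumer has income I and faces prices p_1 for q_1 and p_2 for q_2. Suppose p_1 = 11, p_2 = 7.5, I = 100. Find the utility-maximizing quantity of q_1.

MU_q_1 = 6/q_1, MU_q_2 = 1. Tangency: 6/q_1 = p_1/p_2.
So q_1*(p_1,p_2) = 6·p_2/p_1, independent of income; and q_2* = (I − 6·p_2)/p_2.
At the given prices: q_1* = 6·7.5/11 = 4.0909.

q_1* = 4.0909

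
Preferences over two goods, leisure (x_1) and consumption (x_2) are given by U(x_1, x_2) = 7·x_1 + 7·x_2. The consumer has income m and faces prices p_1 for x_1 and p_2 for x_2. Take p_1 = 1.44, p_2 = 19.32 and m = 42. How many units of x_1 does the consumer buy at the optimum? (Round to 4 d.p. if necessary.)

x_1* = 29.1667

Perfect substitutes: compare marginal utility per dollar. 7/p_1 vs 7/p_2 → 4.8611 vs 0.3623.
x_1 gives more utility per dollar, so spend all income on x_1: x_1* = m/p_1, x_2* = 0.
Numerically: x_1* = 29.1667, x_2* = 0.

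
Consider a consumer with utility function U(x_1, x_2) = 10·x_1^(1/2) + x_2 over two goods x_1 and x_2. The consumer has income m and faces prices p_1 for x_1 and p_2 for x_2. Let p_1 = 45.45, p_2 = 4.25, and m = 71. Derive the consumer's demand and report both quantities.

x_1* = 0.2186, x_2* = 14.3681

Set MRS = p_1/p_2: 5·x_1^(−1/2) = p_1/p_2.
Thus x_1* = (5·p_2/p_1)² — independent of m — with the rest of income spent on x_2.
Plugging in: x_1* = (5·4.25/45.45)² = 0.2186, x_2* = 14.3681.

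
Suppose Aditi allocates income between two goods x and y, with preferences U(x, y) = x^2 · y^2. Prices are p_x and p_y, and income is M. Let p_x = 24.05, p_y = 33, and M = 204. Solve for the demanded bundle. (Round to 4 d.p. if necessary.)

x* = 4.2412, y* = 3.0909

Demand: x*(p_x,p_y,M) = 0.5·M/p_x and y* = 0.5·M/p_y.
At p_x=24.05, p_y=33, M=204: x* = 0.5·204/24.05 = 4.2412, y* = 3.0909.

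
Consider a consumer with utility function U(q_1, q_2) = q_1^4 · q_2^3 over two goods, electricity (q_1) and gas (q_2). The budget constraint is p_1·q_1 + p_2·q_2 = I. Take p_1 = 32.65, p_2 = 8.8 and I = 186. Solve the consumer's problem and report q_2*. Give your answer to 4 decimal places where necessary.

MU_q_1/MU_q_2 = (4·q_2)/(3·q_1); tangency sets this equal to p_1/p_2.
So 4·p_2·q_2 = 3·p_1·q_1; combined with the budget, a share 4/7 of income goes to q_1.
Demand: q_1*(p_1,p_2,I) = 4/7·I/p_1 and q_2* = 3/7·I/p_2.
At p_1=32.65, p_2=8.8, I=186: q_2* = 3/7·186/8.8 = 9.0584.

q_2* = 9.0584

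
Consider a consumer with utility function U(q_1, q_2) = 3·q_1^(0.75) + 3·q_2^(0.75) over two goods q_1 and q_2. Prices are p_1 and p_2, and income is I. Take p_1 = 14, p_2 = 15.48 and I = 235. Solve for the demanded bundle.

From the CES first-order condition, (q_2/q_1)^(0.25) = p_1/p_2.
Hence q_2/q_1 = (p_1/p_2)^(1/(0.25)), i.e. raised to the 4 power.
With the ratio pinned down, the budget gives q_1* = I/(p_1 + p_2·(q_2/q_1)) and q_2* = (q_2/q_1)·q_1*.
Numerically q_2/q_1 = 0.669003, so q_1* = 235/(14 + 15.48·0.669003) = 9.6485 and q_2* = 0.669003·9.6485 = 6.4549.

q_1* = 9.6485, q_2* = 6.4549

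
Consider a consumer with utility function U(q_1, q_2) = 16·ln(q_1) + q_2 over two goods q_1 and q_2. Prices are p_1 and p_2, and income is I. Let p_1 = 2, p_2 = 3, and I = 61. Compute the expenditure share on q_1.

share on q_1 = 0.7869

Set MRS = p_1/p_2: (16/q_1)/1 = p_1/p_2.
So q_1*(p_1,p_2) = 16·p_2/p_1, independent of income; and q_2* = (I − 16·p_2)/p_2.
At the given prices: q_1* = 16·3/2 = 24, and q_2* = 4.3333.
Expenditure on q_1: 2·24 = 48; share = 0.7869.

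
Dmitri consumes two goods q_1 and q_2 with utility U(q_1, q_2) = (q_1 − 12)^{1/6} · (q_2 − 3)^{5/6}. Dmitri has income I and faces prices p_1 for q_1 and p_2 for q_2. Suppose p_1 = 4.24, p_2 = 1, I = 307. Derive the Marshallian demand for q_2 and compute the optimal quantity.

MRS = (1/5)·(q_2−3)/(q_1−12). Tangency with p_1/p_2 gives q_2−3 = 5·(p_1/p_2)·(q_1−12).
Substituting into the budget: q_1* = 12 + 1/6·(I − 12·p_1 − 3·p_2)/p_1, and q_2* = 3 + 5/6·(…)/p_2.
Discretionary income = 307 − 12·4.24 − 3·1 = 253.12; q_2* = 3 + 5/6·253.12/1 = 213.9333.

q_2* = 213.9333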